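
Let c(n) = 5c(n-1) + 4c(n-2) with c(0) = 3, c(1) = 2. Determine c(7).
Computing the sequence terms:
3, 2, 22, 118, 678, 3862, 22022, 125558

125558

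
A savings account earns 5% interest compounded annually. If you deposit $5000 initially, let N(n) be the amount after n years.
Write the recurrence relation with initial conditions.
Each year the balance grows by 5%, i.e. is multiplied by 1 + 5/100 = 1.05, so N(n) = 1.05 × N(n-1). The initial deposit gives N(0) = 5000.
Unrolling gives the closed form N(n) = 5000 × (1.05)ⁿ.

N(n) = 1.05 × N(n-1), N(0) = 5000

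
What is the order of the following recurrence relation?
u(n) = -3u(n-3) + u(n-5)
The order is the largest lag k for which u(n-k) appears. Here the deepest term is u(n-5), so the order is 5.

Order 5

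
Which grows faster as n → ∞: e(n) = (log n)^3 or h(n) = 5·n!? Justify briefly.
Comparing growth rates:
Growth-rate hierarchy: log n ≺ any polynomial ≺ any exponential cⁿ (c>1) ≺ n! ≺ nⁿ.
factorial dominates polylogarithmic (log n)^3 asymptotically.

h(n) grows faster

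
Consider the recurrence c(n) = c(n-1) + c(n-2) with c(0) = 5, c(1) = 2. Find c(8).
Computing the sequence terms:
5, 2, 7, 9, 16, 25, 41, 66, 107

107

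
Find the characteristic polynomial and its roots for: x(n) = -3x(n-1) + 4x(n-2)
Substitute x(n) = rⁿ and divide through by rⁿ⁻²: r² + 3r - 4 = 0
Factor: (r + 4)(r - 1) = 0, so r = -4, 1.
General solution: x(n) = A·(-4)ⁿ + B·1ⁿ

Characteristic: r² + 3r - 4 = 0, Roots: r = -4, 1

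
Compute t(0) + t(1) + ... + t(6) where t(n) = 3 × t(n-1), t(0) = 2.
Computing the sequence terms: 2, 6, 18, 54, 162, 486, 1458
Adding these values together:

2186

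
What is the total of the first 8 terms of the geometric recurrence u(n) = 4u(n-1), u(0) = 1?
Computing the sequence terms: 1, 4, 16, 64, 256, 1024, 4096, 16384
Adding these values together:

21845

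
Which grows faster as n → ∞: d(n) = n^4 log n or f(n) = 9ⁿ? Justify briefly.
Comparing growth rates:
Growth-rate hierarchy: log n ≺ any polynomial ≺ any exponential cⁿ (c>1) ≺ n! ≺ nⁿ.
exponential base 9 dominates polynomial degree 4 (with log factor) asymptotically.

f(n) grows faster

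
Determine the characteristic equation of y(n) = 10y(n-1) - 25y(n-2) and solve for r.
Substitute y(n) = rⁿ and divide through by rⁿ⁻²: r² - 10r + 25 = 0
Factor: (r - 5)² = 0, so r = 5 (double root).
General solution: y(n) = (A + Bn)·5ⁿ

Characteristic: r² - 10r + 25 = 0, Roots: r = 5 (double root)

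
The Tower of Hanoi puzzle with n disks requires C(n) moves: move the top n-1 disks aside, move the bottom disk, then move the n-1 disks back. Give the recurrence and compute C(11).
Moving n disks = move the top n-1 disks aside (C(n-1) moves) + move the largest disk (1 move) + move the n-1 disks back on top (C(n-1) moves), so C(n) = 2C(n-1) + 1, with C(1) = 1 (a single disk takes one move).
First terms: 1, 3, 7, 15, 31, 63, … — each is one less than a power of 2. Indeed C(n) + 1 = 2(C(n-1) + 1) with C(1) + 1 = 2, so C(n) + 1 = 2ⁿ and C(n) = 2ⁿ - 1.
Hence C(11) = 2^11 - 1 = 2048 - 1 = 2047.

C(n) = 2C(n-1) + 1, C(1) = 1; C(11) = 2047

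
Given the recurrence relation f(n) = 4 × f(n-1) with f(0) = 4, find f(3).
Computing step by step:
f(0) = 4
f(1) = 4 × 4 = 16
f(2) = 4 × 16 = 64
f(3) = 4 × 64 = 256

256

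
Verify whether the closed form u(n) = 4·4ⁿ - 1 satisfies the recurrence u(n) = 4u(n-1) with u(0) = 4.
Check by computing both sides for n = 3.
From the recurrence with u(0) = 4:
  u(0) = 4, u(1) = 16, u(2) = 64, u(3) = 256
  so the recurrence gives u(3) = 256.
From the proposed closed form u(n) = 4·4ⁿ - 1:
  u(3) = 255.
The recurrence gives 256 but the closed form gives 255, so the closed form does not satisfy the recurrence.

No, the closed form is incorrect.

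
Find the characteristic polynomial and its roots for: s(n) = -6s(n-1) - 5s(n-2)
Substitute s(n) = rⁿ and divide through by rⁿ⁻²: r² + 6r + 5 = 0
Factor: (r + 5)(r + 1) = 0, so r = -5, -1.
General solution: s(n) = A·(-5)ⁿ + B·(-1)ⁿ

Characteristic: r² + 6r + 5 = 0, Roots: r = -5, -1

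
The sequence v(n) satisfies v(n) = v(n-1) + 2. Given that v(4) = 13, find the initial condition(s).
v(4) = v(0) + 4·2, so v(0) = 13 - 8 = 5.

v(0) = 5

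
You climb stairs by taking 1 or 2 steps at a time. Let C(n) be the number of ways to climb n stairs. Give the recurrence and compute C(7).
Condition on the size of the last step (1 to 2): before it there were n-1, …, n-2 stairs climbed, and these cases are disjoint, so C(n) = C(n-1) + C(n-2) (Fibonacci-type sequence).
Initial conditions by direct count (compositions of i into parts ≤ 2): C(1) = 1; C(2) = 2.
Iterating the recurrence: C(3) = 3, C(4) = 5, C(5) = 8, C(6) = 13, C(7) = 21.

C(n) = C(n-1) + C(n-2), C(1) = 1, C(2) = 2; C(7) = 21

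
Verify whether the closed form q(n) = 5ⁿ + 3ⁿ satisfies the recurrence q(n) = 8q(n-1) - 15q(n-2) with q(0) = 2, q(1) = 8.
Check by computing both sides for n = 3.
From the recurrence with q(0) = 2, q(1) = 8:
  q(0) = 2, q(1) = 8, q(2) = 34, q(3) = 152
  so the recurrence gives q(3) = 152.
From the proposed closed form q(n) = 5ⁿ + 3ⁿ:
  q(3) = 152.
Both sides give 152 at n = 3, and the initial condition(s) match, so the closed form is consistent.

Yes, the closed form is correct.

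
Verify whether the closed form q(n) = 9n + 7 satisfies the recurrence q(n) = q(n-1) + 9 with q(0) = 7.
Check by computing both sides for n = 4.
From the recurrence with q(0) = 7:
  q(0) = 7, q(1) = 16, q(2) = 25, q(3) = 34, q(4) = 43
  so the recurrence gives q(4) = 43.
From the proposed closed form q(n) = 9n + 7:
  q(4) = 43.
Both sides give 43 at n = 4, and the initial condition(s) match, so the closed form is consistent.

Yes, the closed form is correct.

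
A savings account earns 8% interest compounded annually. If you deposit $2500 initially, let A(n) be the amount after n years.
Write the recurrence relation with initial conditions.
Each year the balance grows by 8%, i.e. is multiplied by 1 + 8/100 = 1.08, so A(n) = 1.08 × A(n-1). The initial deposit gives A(0) = 2500.
Unrolling gives the closed form A(n) = 2500 × (1.08)ⁿ.

A(n) = 1.08 × A(n-1), A(0) = 2500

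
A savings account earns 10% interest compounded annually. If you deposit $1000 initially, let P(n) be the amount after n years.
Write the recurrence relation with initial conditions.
Each year the balance grows by 10%, i.e. is multiplied by 1 + 10/100 = 1.1, so P(n) = 1.1 × P(n-1). The initial deposit gives P(0) = 1000.
Unrolling gives the closed form P(n) = 1000 × (1.1)ⁿ.

P(n) = 1.1 × P(n-1), P(0) = 1000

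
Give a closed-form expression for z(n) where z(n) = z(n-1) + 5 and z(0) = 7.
Recurrence: z(n) = z(n-1) + 5, initial: z(0) = 7.
Each step adds 5, so z(n) = z(0) + 5n = 5n + 7.

z(n) = 5n + 7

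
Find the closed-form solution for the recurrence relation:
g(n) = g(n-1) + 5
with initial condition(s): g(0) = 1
Recurrence: g(n) = g(n-1) + 5, initial: g(0) = 1.
Each step adds 5, so g(n) = g(0) + 5n = 5n + 1.

g(n) = 5n + 1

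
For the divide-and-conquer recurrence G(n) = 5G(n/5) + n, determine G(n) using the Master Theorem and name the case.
Master Theorem template: G(n) = a·G(n/b) + f(n).
Here: a=5, b=5, f(n)=n
Compute log_b(a) = log_5(5) = 1.
f(n) = n = Θ(n). Case 2: G(n) = Θ(n log n).

Case 2: G(n) = Θ(n log n)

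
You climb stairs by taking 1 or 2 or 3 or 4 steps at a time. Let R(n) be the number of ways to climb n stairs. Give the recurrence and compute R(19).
Condition on the size of the last step (1 to 4): before it there were n-1, …, n-4 stairs climbed, and these cases are disjoint, so R(n) = R(n-1) + R(n-2) + R(n-3) + R(n-4) (order-4 linear recurrence).
Initial conditions by direct count (compositions of i into parts ≤ 4): R(1) = 1; R(2) = 2; R(3) = 4; R(4) = 8.
Iterating the recurrence: R(5) = 15, R(6) = 29, R(7) = 56, R(8) = 108, R(9) = 208, R(10) = 401, R(11) = 773, R(12) = 1490, R(13) = 2872, R(14) = 5536, R(15) = 10671, R(16) = 20569, R(17) = 39648, R(18) = 76424, R(19) = 147312.

R(n) = R(n-1) + R(n-2) + R(n-3) + R(n-4), R(1) = 1, R(2) = 2, R(3) = 4, R(4) = 8; R(19) = 147312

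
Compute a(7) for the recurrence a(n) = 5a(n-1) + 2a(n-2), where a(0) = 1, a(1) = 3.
Computing the sequence terms:
1, 3, 17, 91, 489, 2627, 14113, 75819

75819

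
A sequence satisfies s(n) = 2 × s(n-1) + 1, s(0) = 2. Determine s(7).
Computing step by step:
s(0) = 2
s(1) = 2 × 2 + 1 = 5
s(2) = 2 × 5 + 1 = 11
s(3) = 2 × 11 + 1 = 23
s(4) = 2 × 23 + 1 = 47
s(5) = 2 × 47 + 1 = 95
s(6) = 2 × 95 + 1 = 191
s(7) = 2 × 191 + 1 = 383

383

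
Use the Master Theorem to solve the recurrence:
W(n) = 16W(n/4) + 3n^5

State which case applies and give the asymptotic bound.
Master Theorem template: W(n) = a·W(n/b) + f(n).
Here: a=16, b=4, f(n)=3n^5
Compute log_b(a) = log_4(16) = 2.
f(n) = 3n^5 = Ω(n^(2+ε)) with ε = 3, and the regularity condition holds (a·f(n/b) = (a/b^5)·f(n) with a/b^5 = 4^-3 < 1). Case 3: W(n) = Θ(f(n)) = Θ(n^5).

Case 3: W(n) = Θ(n^5)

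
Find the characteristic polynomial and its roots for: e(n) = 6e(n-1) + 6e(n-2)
Substitute e(n) = rⁿ and divide through by rⁿ⁻²: r² - 6r - 6 = 0
Discriminant: 6² + 4·6 = 60, not a perfect square, so by the quadratic formula r = (6 ± √60)/2.
General solution: e(n) = A·r₁ⁿ + B·r₂ⁿ where r₁,r₂ = (6 ± √60)/2

Characteristic: r² - 6r - 6 = 0, Roots: r = (6 ± √60)/2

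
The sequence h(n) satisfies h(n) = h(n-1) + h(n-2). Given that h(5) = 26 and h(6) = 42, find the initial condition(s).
Work backwards using h(k) = h(k+2) - h(k+1):
h(4) = h(6) - h(5) = 42 - 26 = 16
h(3) = h(5) - h(4) = 26 - 16 = 10
h(2) = h(4) - h(3) = 16 - 10 = 6
h(1) = h(3) - h(2) = 10 - 6 = 4
h(0) = h(2) - h(1) = 6 - 4 = 2

h(0) = 2, h(1) = 4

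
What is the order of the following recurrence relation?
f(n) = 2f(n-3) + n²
The order is the largest lag k for which f(n-k) appears. Here the deepest term is f(n-3) (the n² term is non-homogeneous and does not affect the order), so the order is 3.

Order 3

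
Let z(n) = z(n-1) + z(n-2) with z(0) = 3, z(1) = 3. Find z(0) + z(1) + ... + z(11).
Computing the sequence terms: 3, 3, 6, 9, 15, 24, 39, 63, 102, 165, 267, 432
Adding these values together:

1128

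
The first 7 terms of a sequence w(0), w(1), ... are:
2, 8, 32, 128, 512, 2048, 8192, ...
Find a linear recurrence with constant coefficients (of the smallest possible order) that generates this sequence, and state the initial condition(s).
Look for the lowest-order linear relation among consecutive terms.
Observation: each term is 4× the previous.
Check at n=2: 4·8 = 32. ✓

w(n) = 4 × w(n-1), w(0) = 2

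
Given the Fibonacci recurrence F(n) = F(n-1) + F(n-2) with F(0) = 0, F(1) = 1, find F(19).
Computing the sequence terms:
0, 1, 1, 2, 3, 5, 8, 13, 21, 34, 55, 89, 144, 233, 377, 610, 987, 1597, 2584, 4181

4181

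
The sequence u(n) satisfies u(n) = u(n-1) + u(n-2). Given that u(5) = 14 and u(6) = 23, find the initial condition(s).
Work backwards using u(k) = u(k+2) - u(k+1):
u(4) = u(6) - u(5) = 23 - 14 = 9
u(3) = u(5) - u(4) = 14 - 9 = 5
u(2) = u(4) - u(3) = 9 - 5 = 4
u(1) = u(3) - u(2) = 5 - 4 = 1
u(0) = u(2) - u(1) = 4 - 1 = 3

u(0) = 3, u(1) = 1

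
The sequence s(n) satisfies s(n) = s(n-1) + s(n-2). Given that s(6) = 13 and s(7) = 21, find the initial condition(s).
Work backwards using s(k) = s(k+2) - s(k+1):
s(5) = s(7) - s(6) = 21 - 13 = 8
s(4) = s(6) - s(5) = 13 - 8 = 5
s(3) = s(5) - s(4) = 8 - 5 = 3
s(2) = s(4) - s(3) = 5 - 3 = 2
s(1) = s(3) - s(2) = 3 - 2 = 1
s(0) = s(2) - s(1) = 2 - 1 = 1

s(0) = 1, s(1) = 1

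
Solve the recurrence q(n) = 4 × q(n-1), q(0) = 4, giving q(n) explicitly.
Recurrence: q(n) = 4 × q(n-1), initial: q(0) = 4.
Each term is 4 times the previous, so this is geometric with ratio 4. After n steps: q(n) = q(0)·4ⁿ = 4·4ⁿ.

q(n) = 4·4ⁿ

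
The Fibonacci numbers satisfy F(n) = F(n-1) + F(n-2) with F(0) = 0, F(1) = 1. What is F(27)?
Computing the sequence terms:
0, 1, 1, 2, 3, 5, 8, 13, 21, 34, 55, 89, 144, 233, 377, 610, 987, 1597, 2584, 4181, 6765, 10946, 17711, 28657, 46368, 75025, 121393, 196418

196418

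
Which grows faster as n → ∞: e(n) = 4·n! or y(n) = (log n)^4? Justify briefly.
Comparing growth rates:
Growth-rate hierarchy: log n ≺ any polynomial ≺ any exponential cⁿ (c>1) ≺ n! ≺ nⁿ.
factorial dominates polylogarithmic (log n)^4 asymptotically.

e(n) grows faster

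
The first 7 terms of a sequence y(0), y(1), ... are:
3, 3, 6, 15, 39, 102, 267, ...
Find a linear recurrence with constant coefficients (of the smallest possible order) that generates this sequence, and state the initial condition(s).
Look for the lowest-order linear relation among consecutive terms.
Observation: y(n) - 3·y(n-1) - (-1)·y(n-2) = 0 holds for the shown terms, and no order-1 relation y(n) = α·y(n-1) + β fits.
Check at n=3: 3·6 + (-1)·3 = 15. ✓

y(n) = 3y(n-1) - y(n-2), y(0) = 3, y(1) = 3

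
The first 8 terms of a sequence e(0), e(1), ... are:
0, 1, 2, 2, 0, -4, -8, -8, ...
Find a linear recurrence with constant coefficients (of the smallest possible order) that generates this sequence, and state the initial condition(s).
Look for the lowest-order linear relation among consecutive terms.
Observation: e(n) - 2·e(n-1) - (-2)·e(n-2) = 0 holds for the shown terms, and no order-1 relation e(n) = α·e(n-1) + β fits.
Check at n=3: 2·2 + (-2)·1 = 2. ✓

e(n) = 2e(n-1) - 2e(n-2), e(0) = 0, e(1) = 1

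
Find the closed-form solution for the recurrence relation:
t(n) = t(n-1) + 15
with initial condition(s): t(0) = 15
Recurrence: t(n) = t(n-1) + 15, initial: t(0) = 15.
Each step adds 15, so t(n) = t(0) + 15n = 15n + 15.

t(n) = 15n + 15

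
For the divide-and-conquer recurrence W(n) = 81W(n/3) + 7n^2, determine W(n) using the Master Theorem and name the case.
Master Theorem template: W(n) = a·W(n/b) + f(n).
Here: a=81, b=3, f(n)=7n^2
Compute log_b(a) = log_3(81) = 4.
f(n) = 7n^2 = O(n^(4-ε)) with ε = 2. Case 1: W(n) = Θ(n^log_b(a)) = Θ(n^4).

Case 1: W(n) = Θ(n^4)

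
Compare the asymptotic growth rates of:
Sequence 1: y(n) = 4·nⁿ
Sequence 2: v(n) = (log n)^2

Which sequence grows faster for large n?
Comparing growth rates:
Growth-rate hierarchy: log n ≺ any polynomial ≺ any exponential cⁿ (c>1) ≺ n! ≺ nⁿ.
super-exponential nⁿ dominates polylogarithmic (log n)^2 asymptotically.

y(n) grows faster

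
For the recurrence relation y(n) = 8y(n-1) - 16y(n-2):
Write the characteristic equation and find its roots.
Substitute y(n) = rⁿ and divide through by rⁿ⁻²: r² - 8r + 16 = 0
Factor: (r - 4)² = 0, so r = 4 (double root).
General solution: y(n) = (A + Bn)·4ⁿ

Characteristic: r² - 8r + 16 = 0, Roots: r = 4 (double root)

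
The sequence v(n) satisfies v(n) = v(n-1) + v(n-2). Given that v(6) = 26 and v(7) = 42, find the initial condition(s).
Work backwards using v(k) = v(k+2) - v(k+1):
v(5) = v(7) - v(6) = 42 - 26 = 16
v(4) = v(6) - v(5) = 26 - 16 = 10
v(3) = v(5) - v(4) = 16 - 10 = 6
v(2) = v(4) - v(3) = 10 - 6 = 4
v(1) = v(3) - v(2) = 6 - 4 = 2
v(0) = v(2) - v(1) = 4 - 2 = 2

v(0) = 2, v(1) = 2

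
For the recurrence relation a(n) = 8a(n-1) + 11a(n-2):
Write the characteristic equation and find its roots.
Substitute a(n) = rⁿ and divide through by rⁿ⁻²: r² - 8r - 11 = 0
Discriminant: 8² + 4·11 = 108, not a perfect square, so by the quadratic formula r = (8 ± √108)/2.
General solution: a(n) = A·r₁ⁿ + B·r₂ⁿ where r₁,r₂ = (8 ± √108)/2

Characteristic: r² - 8r - 11 = 0, Roots: r = (8 ± √108)/2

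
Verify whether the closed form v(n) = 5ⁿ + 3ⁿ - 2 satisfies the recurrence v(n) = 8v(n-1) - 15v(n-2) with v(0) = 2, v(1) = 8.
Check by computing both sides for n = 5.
From the recurrence with v(0) = 2, v(1) = 8:
  v(0) = 2, v(1) = 8, v(2) = 34, v(3) = 152, v(4) = 706, v(5) = 3368
  so the recurrence gives v(5) = 3368.
From the proposed closed form v(n) = 5ⁿ + 3ⁿ - 2:
  v(5) = 3366.
The recurrence gives 3368 but the closed form gives 3366, so the closed form does not satisfy the recurrence.

No, the closed form is incorrect.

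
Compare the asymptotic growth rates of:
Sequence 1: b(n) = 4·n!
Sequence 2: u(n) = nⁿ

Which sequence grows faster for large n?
Comparing growth rates:
Growth-rate hierarchy: log n ≺ any polynomial ≺ any exponential cⁿ (c>1) ≺ n! ≺ nⁿ.
super-exponential nⁿ dominates factorial asymptotically.

u(n) grows faster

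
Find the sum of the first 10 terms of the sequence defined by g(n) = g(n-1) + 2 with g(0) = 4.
Computing the sequence terms: 4, 6, 8, 10, 12, 14, 16, 18, 20, 22
Adding these values together:

130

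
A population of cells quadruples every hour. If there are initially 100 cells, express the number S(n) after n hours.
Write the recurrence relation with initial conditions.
Each hour multiplies the count by 4, so the count after n hours depends only on the count after n-1 hours: S(n) = 4 × S(n-1). The starting count gives S(0) = 100.
Unrolling n times gives the closed form S(n) = 100 × 4ⁿ.

S(n) = 4 × S(n-1), S(0) = 100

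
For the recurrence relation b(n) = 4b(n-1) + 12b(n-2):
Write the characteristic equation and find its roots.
Substitute b(n) = rⁿ and divide through by rⁿ⁻²: r² - 4r - 12 = 0
Factor: (r + 2)(r - 6) = 0, so r = -2, 6.
General solution: b(n) = A·(-2)ⁿ + B·6ⁿ

Characteristic: r² - 4r - 12 = 0, Roots: r = -2, 6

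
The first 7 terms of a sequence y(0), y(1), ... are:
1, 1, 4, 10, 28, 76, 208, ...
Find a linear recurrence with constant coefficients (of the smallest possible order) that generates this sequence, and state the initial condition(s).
Look for the lowest-order linear relation among consecutive terms.
Observation: y(n) - 2·y(n-1) - (2)·y(n-2) = 0 holds for the shown terms, and no order-1 relation y(n) = α·y(n-1) + β fits.
Check at n=3: 2·4 + (2)·1 = 10. ✓

y(n) = 2y(n-1) + 2y(n-2), y(0) = 1, y(1) = 1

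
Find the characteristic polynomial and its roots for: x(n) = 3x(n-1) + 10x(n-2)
Substitute x(n) = rⁿ and divide through by rⁿ⁻²: r² - 3r - 10 = 0
Factor: (r + 2)(r - 5) = 0, so r = -2, 5.
General solution: x(n) = A·(-2)ⁿ + B·5ⁿ

Characteristic: r² - 3r - 10 = 0, Roots: r = -2, 5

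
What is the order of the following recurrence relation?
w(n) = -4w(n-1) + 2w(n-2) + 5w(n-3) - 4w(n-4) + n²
The order is the largest lag k for which w(n-k) appears. Here the deepest term is w(n-4) (the n² term is non-homogeneous and does not affect the order), so the order is 4.

Order 4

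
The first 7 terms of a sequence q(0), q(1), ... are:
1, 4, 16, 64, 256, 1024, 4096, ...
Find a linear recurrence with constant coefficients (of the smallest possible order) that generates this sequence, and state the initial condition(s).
Look for the lowest-order linear relation among consecutive terms.
Observation: each term is 4× the previous.
Check at n=2: 4·4 = 16. ✓

q(n) = 4 × q(n-1), q(0) = 1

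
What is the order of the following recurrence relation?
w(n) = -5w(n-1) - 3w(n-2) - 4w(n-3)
The order is the largest lag k for which w(n-k) appears. Here the deepest term is w(n-3), so the order is 3.

Order 3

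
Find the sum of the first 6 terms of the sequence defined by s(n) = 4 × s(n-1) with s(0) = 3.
Computing the sequence terms: 3, 12, 48, 192, 768, 3072
Adding these values together:

4095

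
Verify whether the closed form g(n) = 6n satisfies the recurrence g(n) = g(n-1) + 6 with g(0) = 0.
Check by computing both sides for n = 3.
From the recurrence with g(0) = 0:
  g(0) = 0, g(1) = 6, g(2) = 12, g(3) = 18
  so the recurrence gives g(3) = 18.
From the proposed closed form g(n) = 6n:
  g(3) = 18.
Both sides give 18 at n = 3, and the initial condition(s) match, so the closed form is consistent.

Yes, the closed form is correct.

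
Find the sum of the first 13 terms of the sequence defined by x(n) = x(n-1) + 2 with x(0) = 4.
Computing the sequence terms: 4, 6, 8, 10, 12, 14, 16, 18, 20, 22, 24, 26, 28
Adding these values together:

208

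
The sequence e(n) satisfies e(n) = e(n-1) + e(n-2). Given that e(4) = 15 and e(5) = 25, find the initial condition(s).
Work backwards using e(k) = e(k+2) - e(k+1):
e(3) = e(5) - e(4) = 25 - 15 = 10
e(2) = e(4) - e(3) = 15 - 10 = 5
e(1) = e(3) - e(2) = 10 - 5 = 5
e(0) = e(2) - e(1) = 5 - 5 = 0

e(0) = 0, e(1) = 5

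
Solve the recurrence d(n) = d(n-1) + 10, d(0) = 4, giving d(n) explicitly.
Recurrence: d(n) = d(n-1) + 10, initial: d(0) = 4.
Each step adds 10, so d(n) = d(0) + 10n = 10n + 4.

d(n) = 10n + 4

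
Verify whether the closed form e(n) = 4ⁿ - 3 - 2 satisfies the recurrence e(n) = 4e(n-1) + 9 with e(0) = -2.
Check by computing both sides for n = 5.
From the recurrence with e(0) = -2:
  e(0) = -2, e(1) = 1, e(2) = 13, e(3) = 61, e(4) = 253, e(5) = 1021
  so the recurrence gives e(5) = 1021.
From the proposed closed form e(n) = 4ⁿ - 3 - 2:
  e(5) = 1019.
The recurrence gives 1021 but the closed form gives 1019, so the closed form does not satisfy the recurrence.

No, the closed form is incorrect.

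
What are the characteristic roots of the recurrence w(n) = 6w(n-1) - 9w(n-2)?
Substitute w(n) = rⁿ and divide through by rⁿ⁻²: r² - 6r + 9 = 0
Factor: (r - 3)² = 0, so r = 3 (double root).
General solution: w(n) = (A + Bn)·3ⁿ

Characteristic: r² - 6r + 9 = 0, Roots: r = 3 (double root)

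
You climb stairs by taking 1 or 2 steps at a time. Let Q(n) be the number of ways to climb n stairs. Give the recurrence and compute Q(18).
Condition on the size of the last step (1 to 2): before it there were n-1, …, n-2 stairs climbed, and these cases are disjoint, so Q(n) = Q(n-1) + Q(n-2) (Fibonacci-type sequence).
Initial conditions by direct count (compositions of i into parts ≤ 2): Q(1) = 1; Q(2) = 2.
Iterating the recurrence: Q(3) = 3, Q(4) = 5, Q(5) = 8, Q(6) = 13, Q(7) = 21, Q(8) = 34, Q(9) = 55, Q(10) = 89, Q(11) = 144, Q(12) = 233, Q(13) = 377, Q(14) = 610, Q(15) = 987, Q(16) = 1597, Q(17) = 2584, Q(18) = 4181.

Q(n) = Q(n-1) + Q(n-2), Q(1) = 1, Q(2) = 2; Q(18) = 4181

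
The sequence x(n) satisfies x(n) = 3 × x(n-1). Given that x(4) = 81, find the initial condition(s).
In general x(n) = 3ⁿ · x(0). At n = 4: x(0) = x(4) / 3^4 = 81 / 81 = 1.

x(0) = 1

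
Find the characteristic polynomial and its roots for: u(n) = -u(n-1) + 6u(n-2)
Substitute u(n) = rⁿ and divide through by rⁿ⁻²: r² + r - 6 = 0
Factor: (r - 2)(r + 3) = 0, so r = 2, -3.
General solution: u(n) = A·2ⁿ + B·(-3)ⁿ

Characteristic: r² + r - 6 = 0, Roots: r = 2, -3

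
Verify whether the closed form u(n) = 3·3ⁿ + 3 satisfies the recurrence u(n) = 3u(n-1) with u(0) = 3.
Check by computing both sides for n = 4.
From the recurrence with u(0) = 3:
  u(0) = 3, u(1) = 9, u(2) = 27, u(3) = 81, u(4) = 243
  so the recurrence gives u(4) = 243.
From the proposed closed form u(n) = 3·3ⁿ + 3:
  u(4) = 246.
The recurrence gives 243 but the closed form gives 246, so the closed form does not satisfy the recurrence.

No, the closed form is incorrect.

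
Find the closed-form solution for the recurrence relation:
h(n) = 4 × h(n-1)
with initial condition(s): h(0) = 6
Recurrence: h(n) = 4 × h(n-1), initial: h(0) = 6.
Each term is 4 times the previous, so this is geometric with ratio 4. After n steps: h(n) = h(0)·4ⁿ = 6·4ⁿ.

h(n) = 6·4ⁿ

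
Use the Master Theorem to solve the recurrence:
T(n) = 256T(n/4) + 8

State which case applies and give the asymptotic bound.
Master Theorem template: T(n) = a·T(n/b) + f(n).
Here: a=256, b=4, f(n)=8
Compute log_b(a) = log_4(256) = 4.
f(n) = 8 = O(n^(4-ε)) with ε = 4. Case 1: T(n) = Θ(n^log_b(a)) = Θ(n^4).

Case 1: T(n) = Θ(n^4)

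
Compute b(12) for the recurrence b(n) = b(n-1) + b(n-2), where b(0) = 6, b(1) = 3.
Computing the sequence terms:
6, 3, 9, 12, 21, 33, 54, 87, 141, 228, 369, 597, 966

966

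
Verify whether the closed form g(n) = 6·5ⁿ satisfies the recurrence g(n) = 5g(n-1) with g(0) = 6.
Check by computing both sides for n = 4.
From the recurrence with g(0) = 6:
  g(0) = 6, g(1) = 30, g(2) = 150, g(3) = 750, g(4) = 3750
  so the recurrence gives g(4) = 3750.
From the proposed closed form g(n) = 6·5ⁿ:
  g(4) = 3750.
Both sides give 3750 at n = 4, and the initial condition(s) match, so the closed form is consistent.

Yes, the closed form is correct.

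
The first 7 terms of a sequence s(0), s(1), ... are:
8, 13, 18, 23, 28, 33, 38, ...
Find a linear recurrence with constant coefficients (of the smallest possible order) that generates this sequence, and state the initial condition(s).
Look for the lowest-order linear relation among consecutive terms.
Observation: consecutive differences are constant (= 5).
Check at n=2: 1·13 + 5 = 18. ✓

s(n) = s(n-1) + 5, s(0) = 8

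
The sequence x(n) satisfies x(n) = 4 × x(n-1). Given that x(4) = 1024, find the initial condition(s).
In general x(n) = 4ⁿ · x(0). At n = 4: x(0) = x(4) / 4^4 = 1024 / 256 = 4.

x(0) = 4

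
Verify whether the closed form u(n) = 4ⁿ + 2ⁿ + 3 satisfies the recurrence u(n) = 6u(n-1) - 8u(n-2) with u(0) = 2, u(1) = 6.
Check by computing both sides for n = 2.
From the recurrence with u(0) = 2, u(1) = 6:
  u(0) = 2, u(1) = 6, u(2) = 20
  so the recurrence gives u(2) = 20.
From the proposed closed form u(n) = 4ⁿ + 2ⁿ + 3:
  u(2) = 23.
The recurrence gives 20 but the closed form gives 23, so the closed form does not satisfy the recurrence.

No, the closed form is incorrect.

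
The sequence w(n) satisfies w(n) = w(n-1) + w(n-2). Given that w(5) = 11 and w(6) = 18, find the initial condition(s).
Work backwards using w(k) = w(k+2) - w(k+1):
w(4) = w(6) - w(5) = 18 - 11 = 7
w(3) = w(5) - w(4) = 11 - 7 = 4
w(2) = w(4) - w(3) = 7 - 4 = 3
w(1) = w(3) - w(2) = 4 - 3 = 1
w(0) = w(2) - w(1) = 3 - 1 = 2

w(0) = 2, w(1) = 1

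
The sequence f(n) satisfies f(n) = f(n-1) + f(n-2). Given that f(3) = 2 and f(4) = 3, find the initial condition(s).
Work backwards using f(k) = f(k+2) - f(k+1):
f(2) = f(4) - f(3) = 3 - 2 = 1
f(1) = f(3) - f(2) = 2 - 1 = 1
f(0) = f(2) - f(1) = 1 - 1 = 0

f(0) = 0, f(1) = 1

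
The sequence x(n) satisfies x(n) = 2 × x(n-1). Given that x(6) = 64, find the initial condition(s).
In general x(n) = 2ⁿ · x(0). At n = 6: x(0) = x(6) / 2^6 = 64 / 64 = 1.

x(0) = 1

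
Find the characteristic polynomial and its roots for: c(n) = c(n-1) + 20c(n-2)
Substitute c(n) = rⁿ and divide through by rⁿ⁻²: r² - r - 20 = 0
Factor: (r + 4)(r - 5) = 0, so r = -4, 5.
General solution: c(n) = A·(-4)ⁿ + B·5ⁿ

Characteristic: r² - r - 20 = 0, Roots: r = -4, 5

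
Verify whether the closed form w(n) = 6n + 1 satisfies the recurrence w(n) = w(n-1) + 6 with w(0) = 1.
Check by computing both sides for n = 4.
From the recurrence with w(0) = 1:
  w(0) = 1, w(1) = 7, w(2) = 13, w(3) = 19, w(4) = 25
  so the recurrence gives w(4) = 25.
From the proposed closed form w(n) = 6n + 1:
  w(4) = 25.
Both sides give 25 at n = 4, and the initial condition(s) match, so the closed form is consistent.

Yes, the closed form is correct.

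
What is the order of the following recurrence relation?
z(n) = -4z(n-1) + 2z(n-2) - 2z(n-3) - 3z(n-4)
The order is the largest lag k for which z(n-k) appears. Here the deepest term is z(n-4), so the order is 4.

Order 4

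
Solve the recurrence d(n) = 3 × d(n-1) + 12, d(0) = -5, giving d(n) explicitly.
Recurrence: d(n) = 3 × d(n-1) + 12, initial: d(0) = -5.
Try d(n) = A·3ⁿ + C. Substituting: A·3ⁿ + C = 3(A·3ⁿ⁻¹ + C) + 12 = A·3ⁿ + 3C + 12, so C = 3C + 12, giving C = -6. Then d(0) = A - 6 = -5 gives A = 1.

d(n) = 3ⁿ - 6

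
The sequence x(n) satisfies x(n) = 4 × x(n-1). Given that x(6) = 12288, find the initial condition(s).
In general x(n) = 4ⁿ · x(0). At n = 6: x(0) = x(6) / 4^6 = 12288 / 4096 = 3.

x(0) = 3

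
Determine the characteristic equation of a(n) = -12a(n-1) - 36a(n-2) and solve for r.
Substitute a(n) = rⁿ and divide through by rⁿ⁻²: r² + 12r + 36 = 0
Factor: (r + 6)² = 0, so r = -6 (double root).
General solution: a(n) = (A + Bn)·(-6)ⁿ

Characteristic: r² + 12r + 36 = 0, Roots: r = -6 (double root)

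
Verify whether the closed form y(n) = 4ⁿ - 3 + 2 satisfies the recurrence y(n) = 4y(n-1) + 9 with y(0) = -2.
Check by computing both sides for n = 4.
From the recurrence with y(0) = -2:
  y(0) = -2, y(1) = 1, y(2) = 13, y(3) = 61, y(4) = 253
  so the recurrence gives y(4) = 253.
From the proposed closed form y(n) = 4ⁿ - 3 + 2:
  y(4) = 255.
The recurrence gives 253 but the closed form gives 255, so the closed form does not satisfy the recurrence.

No, the closed form is incorrect.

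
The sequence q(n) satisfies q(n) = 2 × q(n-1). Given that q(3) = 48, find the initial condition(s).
In general q(n) = 2ⁿ · q(0). At n = 3: q(0) = q(3) / 2^3 = 48 / 8 = 6.

q(0) = 6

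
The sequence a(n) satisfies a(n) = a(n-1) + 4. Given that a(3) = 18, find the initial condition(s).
a(3) = a(0) + 3·4, so a(0) = 18 - 12 = 6.

a(0) = 6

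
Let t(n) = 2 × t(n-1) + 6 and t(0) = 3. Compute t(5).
Computing step by step:
t(0) = 3
t(1) = 2 × 3 + 6 = 12
t(2) = 2 × 12 + 6 = 30
t(3) = 2 × 30 + 6 = 66
t(4) = 2 × 66 + 6 = 138
t(5) = 2 × 138 + 6 = 282

282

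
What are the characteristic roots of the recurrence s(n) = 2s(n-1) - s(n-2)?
Substitute s(n) = rⁿ and divide through by rⁿ⁻²: r² - 2r + 1 = 0
Factor: (r - 1)² = 0, so r = 1 (double root).
General solution: s(n) = (A + Bn)·1ⁿ

Characteristic: r² - 2r + 1 = 0, Roots: r = 1 (double root)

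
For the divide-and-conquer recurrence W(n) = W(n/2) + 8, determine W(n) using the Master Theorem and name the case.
Master Theorem template: W(n) = a·W(n/b) + f(n).
Here: a=1, b=2, f(n)=8
Compute log_b(a) = log_2(1) = 0.
f(n) = 8 = Θ(1). Case 2: W(n) = Θ(log n).

Case 2: W(n) = Θ(log n)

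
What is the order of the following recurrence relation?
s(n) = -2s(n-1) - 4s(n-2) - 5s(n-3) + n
The order is the largest lag k for which s(n-k) appears. Here the deepest term is s(n-3) (the n term is non-homogeneous and does not affect the order), so the order is 3.

Order 3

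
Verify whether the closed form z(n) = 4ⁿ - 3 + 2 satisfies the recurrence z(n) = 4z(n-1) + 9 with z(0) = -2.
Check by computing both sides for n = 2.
From the recurrence with z(0) = -2:
  z(0) = -2, z(1) = 1, z(2) = 13
  so the recurrence gives z(2) = 13.
From the proposed closed form z(n) = 4ⁿ - 3 + 2:
  z(2) = 15.
The recurrence gives 13 but the closed form gives 15, so the closed form does not satisfy the recurrence.

No, the closed form is incorrect.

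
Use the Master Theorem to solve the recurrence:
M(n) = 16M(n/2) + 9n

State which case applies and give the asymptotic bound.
Master Theorem template: M(n) = a·M(n/b) + f(n).
Here: a=16, b=2, f(n)=9n
Compute log_b(a) = log_2(16) = 4.
f(n) = 9n = O(n^(4-ε)) with ε = 3. Case 1: M(n) = Θ(n^log_b(a)) = Θ(n^4).

Case 1: M(n) = Θ(n^4)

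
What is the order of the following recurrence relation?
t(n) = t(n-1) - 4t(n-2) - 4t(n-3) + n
The order is the largest lag k for which t(n-k) appears. Here the deepest term is t(n-3) (the n term is non-homogeneous and does not affect the order), so the order is 3.

Order 3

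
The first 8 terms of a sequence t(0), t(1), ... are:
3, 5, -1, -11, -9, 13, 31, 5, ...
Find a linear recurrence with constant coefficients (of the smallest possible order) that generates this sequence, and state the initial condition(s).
Look for the lowest-order linear relation among consecutive terms.
Observation: t(n) - 1·t(n-1) - (-2)·t(n-2) = 0 holds for the shown terms, and no order-1 relation t(n) = α·t(n-1) + β fits.
Check at n=3: 1·-1 + (-2)·5 = -11. ✓

t(n) = t(n-1) - 2t(n-2), t(0) = 3, t(1) = 5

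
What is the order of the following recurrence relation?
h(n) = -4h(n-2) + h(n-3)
The order is the largest lag k for which h(n-k) appears. Here the deepest term is h(n-3), so the order is 3.

Order 3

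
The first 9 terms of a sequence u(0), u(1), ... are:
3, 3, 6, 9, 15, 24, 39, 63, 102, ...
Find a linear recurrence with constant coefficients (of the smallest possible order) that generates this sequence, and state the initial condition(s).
Look for the lowest-order linear relation among consecutive terms.
Observation: u(n) - 1·u(n-1) - (1)·u(n-2) = 0 holds for the shown terms, and no order-1 relation u(n) = α·u(n-1) + β fits.
Check at n=3: 1·6 + (1)·3 = 9. ✓

u(n) = u(n-1) + u(n-2), u(0) = 3, u(1) = 3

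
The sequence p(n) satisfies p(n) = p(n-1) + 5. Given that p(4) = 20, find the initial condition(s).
p(4) = p(0) + 4·5, so p(0) = 20 - 20 = 0.

p(0) = 0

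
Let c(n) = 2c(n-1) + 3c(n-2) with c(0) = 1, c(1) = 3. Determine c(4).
Computing the sequence terms:
1, 3, 9, 27, 81

81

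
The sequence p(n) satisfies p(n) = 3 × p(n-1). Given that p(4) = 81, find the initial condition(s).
In general p(n) = 3ⁿ · p(0). At n = 4: p(0) = p(4) / 3^4 = 81 / 81 = 1.

p(0) = 1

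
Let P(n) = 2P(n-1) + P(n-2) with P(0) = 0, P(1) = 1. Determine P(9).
Computing the sequence terms:
0, 1, 2, 5, 12, 29, 70, 169, 408, 985

985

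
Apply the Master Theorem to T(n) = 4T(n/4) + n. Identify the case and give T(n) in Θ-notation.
Master Theorem template: T(n) = a·T(n/b) + f(n).
Here: a=4, b=4, f(n)=n
Compute log_b(a) = log_4(4) = 1.
f(n) = n = Θ(n). Case 2: T(n) = Θ(n log n).

Case 2: T(n) = Θ(n log n)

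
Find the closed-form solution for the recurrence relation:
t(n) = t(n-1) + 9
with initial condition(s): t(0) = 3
Recurrence: t(n) = t(n-1) + 9, initial: t(0) = 3.
Each step adds 9, so t(n) = t(0) + 9n = 9n + 3.

t(n) = 9n + 3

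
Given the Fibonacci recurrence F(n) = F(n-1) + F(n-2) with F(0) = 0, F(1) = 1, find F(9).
Computing the sequence terms:
0, 1, 1, 2, 3, 5, 8, 13, 21, 34

34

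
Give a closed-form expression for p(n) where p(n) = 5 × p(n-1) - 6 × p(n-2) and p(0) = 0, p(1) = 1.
Recurrence: p(n) = 5 × p(n-1) - 6 × p(n-2), initial: p(0) = 0, p(1) = 1.
Characteristic equation: r² - 5r + 6 = 0, which factors as (r - 3)(r - 2) = 0, so r = 3, 2. General solution p(n) = A·3ⁿ + B·2ⁿ. From p(0) = 0: A + B = 0. From p(1) = 1: 3A + 2B = 1. Solving gives A = 1, B = -1.

p(n) = 3ⁿ - 2ⁿ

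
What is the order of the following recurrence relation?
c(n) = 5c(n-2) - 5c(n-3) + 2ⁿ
The order is the largest lag k for which c(n-k) appears. Here the deepest term is c(n-3) (the 2ⁿ term is non-homogeneous and does not affect the order), so the order is 3.

Order 3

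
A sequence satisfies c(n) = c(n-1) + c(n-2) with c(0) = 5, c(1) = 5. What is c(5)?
Computing the sequence terms:
5, 5, 10, 15, 25, 40

40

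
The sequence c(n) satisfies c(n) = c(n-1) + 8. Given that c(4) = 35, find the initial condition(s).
c(4) = c(0) + 4·8, so c(0) = 35 - 32 = 3.

c(0) = 3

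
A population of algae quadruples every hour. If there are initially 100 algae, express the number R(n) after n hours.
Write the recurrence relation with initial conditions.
Each hour multiplies the count by 4, so the count after n hours depends only on the count after n-1 hours: R(n) = 4 × R(n-1). The starting count gives R(0) = 100.
Unrolling n times gives the closed form R(n) = 100 × 4ⁿ.

R(n) = 4 × R(n-1), R(0) = 100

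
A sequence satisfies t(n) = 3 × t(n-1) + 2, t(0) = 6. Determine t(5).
Computing step by step:
t(0) = 6
t(1) = 3 × 6 + 2 = 20
t(2) = 3 × 20 + 2 = 62
t(3) = 3 × 62 + 2 = 188
t(4) = 3 × 188 + 2 = 566
t(5) = 3 × 566 + 2 = 1700

1700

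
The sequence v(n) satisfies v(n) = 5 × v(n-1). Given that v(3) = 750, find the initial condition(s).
In general v(n) = 5ⁿ · v(0). At n = 3: v(0) = v(3) / 5^3 = 750 / 125 = 6.

v(0) = 6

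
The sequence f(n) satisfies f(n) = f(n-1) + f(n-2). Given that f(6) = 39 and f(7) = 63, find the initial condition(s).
Work backwards using f(k) = f(k+2) - f(k+1):
f(5) = f(7) - f(6) = 63 - 39 = 24
f(4) = f(6) - f(5) = 39 - 24 = 15
f(3) = f(5) - f(4) = 24 - 15 = 9
f(2) = f(4) - f(3) = 15 - 9 = 6
f(1) = f(3) - f(2) = 9 - 6 = 3
f(0) = f(2) - f(1) = 6 - 3 = 3

f(0) = 3, f(1) = 3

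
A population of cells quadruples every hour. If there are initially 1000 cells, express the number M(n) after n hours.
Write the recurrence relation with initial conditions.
Each hour multiplies the count by 4, so the count after n hours depends only on the count after n-1 hours: M(n) = 4 × M(n-1). The starting count gives M(0) = 1000.
Unrolling n times gives the closed form M(n) = 1000 × 4ⁿ.

M(n) = 4 × M(n-1), M(0) = 1000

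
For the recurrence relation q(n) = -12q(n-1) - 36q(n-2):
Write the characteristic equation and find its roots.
Substitute q(n) = rⁿ and divide through by rⁿ⁻²: r² + 12r + 36 = 0
Factor: (r + 6)² = 0, so r = -6 (double root).
General solution: q(n) = (A + Bn)·(-6)ⁿ

Characteristic: r² + 12r + 36 = 0, Roots: r = -6 (double root)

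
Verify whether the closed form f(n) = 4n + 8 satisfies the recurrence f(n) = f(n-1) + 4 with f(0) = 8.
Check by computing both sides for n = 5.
From the recurrence with f(0) = 8:
  f(0) = 8, f(1) = 12, f(2) = 16, f(3) = 20, f(4) = 24, f(5) = 28
  so the recurrence gives f(5) = 28.
From the proposed closed form f(n) = 4n + 8:
  f(5) = 28.
Both sides give 28 at n = 5, and the initial condition(s) match, so the closed form is consistent.

Yes, the closed form is correct.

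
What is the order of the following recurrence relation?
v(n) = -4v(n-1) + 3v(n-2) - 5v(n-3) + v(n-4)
The order is the largest lag k for which v(n-k) appears. Here the deepest term is v(n-4), so the order is 4.

Order 4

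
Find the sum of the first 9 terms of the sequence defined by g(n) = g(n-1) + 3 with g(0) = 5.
Computing the sequence terms: 5, 8, 11, 14, 17, 20, 23, 26, 29
Adding these values together:

153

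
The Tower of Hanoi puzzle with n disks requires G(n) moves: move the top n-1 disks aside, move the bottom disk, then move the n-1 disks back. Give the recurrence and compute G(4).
Moving n disks = move the top n-1 disks aside (G(n-1) moves) + move the largest disk (1 move) + move the n-1 disks back on top (G(n-1) moves), so G(n) = 2G(n-1) + 1, with G(1) = 1 (a single disk takes one move).
First terms: 1, 3, 7, 15, … — each is one less than a power of 2. Indeed G(n) + 1 = 2(G(n-1) + 1) with G(1) + 1 = 2, so G(n) + 1 = 2ⁿ and G(n) = 2ⁿ - 1.
Hence G(4) = 2^4 - 1 = 16 - 1 = 15.

G(n) = 2G(n-1) + 1, G(1) = 1; G(4) = 15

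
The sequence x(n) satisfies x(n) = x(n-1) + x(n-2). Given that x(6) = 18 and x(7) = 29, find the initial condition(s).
Work backwards using x(k) = x(k+2) - x(k+1):
x(5) = x(7) - x(6) = 29 - 18 = 11
x(4) = x(6) - x(5) = 18 - 11 = 7
x(3) = x(5) - x(4) = 11 - 7 = 4
x(2) = x(4) - x(3) = 7 - 4 = 3
x(1) = x(3) - x(2) = 4 - 3 = 1
x(0) = x(2) - x(1) = 3 - 1 = 2

x(0) = 2, x(1) = 1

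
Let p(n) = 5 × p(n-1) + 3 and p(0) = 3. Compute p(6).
Computing step by step:
p(0) = 3
p(1) = 5 × 3 + 3 = 18
p(2) = 5 × 18 + 3 = 93
p(3) = 5 × 93 + 3 = 468
p(4) = 5 × 468 + 3 = 2343
p(5) = 5 × 2343 + 3 = 11718
p(6) = 5 × 11718 + 3 = 58593

58593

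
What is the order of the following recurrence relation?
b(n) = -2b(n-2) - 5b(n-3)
The order is the largest lag k for which b(n-k) appears. Here the deepest term is b(n-3), so the order is 3.

Order 3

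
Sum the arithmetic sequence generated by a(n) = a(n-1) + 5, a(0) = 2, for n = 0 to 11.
Computing the sequence terms: 2, 7, 12, 17, 22, 27, 32, 37, 42, 47, 52, 57
Adding these values together:

354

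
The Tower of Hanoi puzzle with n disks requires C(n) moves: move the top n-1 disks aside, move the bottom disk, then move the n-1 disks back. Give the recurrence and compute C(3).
Moving n disks = move the top n-1 disks aside (C(n-1) moves) + move the largest disk (1 move) + move the n-1 disks back on top (C(n-1) moves), so C(n) = 2C(n-1) + 1, with C(1) = 1 (a single disk takes one move).
First terms: 1, 3, 7, … — each is one less than a power of 2. Indeed C(n) + 1 = 2(C(n-1) + 1) with C(1) + 1 = 2, so C(n) + 1 = 2ⁿ and C(n) = 2ⁿ - 1.
Hence C(3) = 2^3 - 1 = 8 - 1 = 7.

C(n) = 2C(n-1) + 1, C(1) = 1; C(3) = 7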